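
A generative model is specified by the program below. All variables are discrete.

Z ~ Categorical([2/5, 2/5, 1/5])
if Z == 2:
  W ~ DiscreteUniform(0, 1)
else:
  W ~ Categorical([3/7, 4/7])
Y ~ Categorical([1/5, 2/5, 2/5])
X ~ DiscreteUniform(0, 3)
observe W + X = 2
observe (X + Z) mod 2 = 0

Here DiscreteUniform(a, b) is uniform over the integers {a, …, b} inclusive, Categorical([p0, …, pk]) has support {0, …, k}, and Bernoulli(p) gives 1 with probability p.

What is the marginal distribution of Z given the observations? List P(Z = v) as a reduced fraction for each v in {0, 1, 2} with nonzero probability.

P(Z=0) = 12/35, P(Z=1) = 16/35, P(Z=2) = 1/5

Enumerate traces; 9 have nonzero weight after conditioning:
  (Z=0, W=0, Y=0, X=2) weight 3/350
  (Z=0, W=0, Y=1, X=2) weight 3/175
  (Z=0, W=0, Y=2, X=2) weight 3/175
  (Z=1, W=1, Y=0, X=1) weight 2/175
  (Z=1, W=1, Y=1, X=1) weight 4/175
  (Z=1, W=1, Y=2, X=1) weight 4/175
  (Z=2, W=0, Y=0, X=2) weight 1/200
  (Z=2, W=0, Y=1, X=2) weight 1/100
  … 1 more
Group by Z:
  weight(Z=0) = 3/70
  weight(Z=1) = 2/35
  weight(Z=2) = 1/40
Total weight = 3/70 + 2/35 + 1/40 = 1/8
P(Z=0 | obs) = 3/70 / 1/8 = 12/35
P(Z=1 | obs) = 2/35 / 1/8 = 16/35
P(Z=2 | obs) = 1/40 / 1/8 = 1/5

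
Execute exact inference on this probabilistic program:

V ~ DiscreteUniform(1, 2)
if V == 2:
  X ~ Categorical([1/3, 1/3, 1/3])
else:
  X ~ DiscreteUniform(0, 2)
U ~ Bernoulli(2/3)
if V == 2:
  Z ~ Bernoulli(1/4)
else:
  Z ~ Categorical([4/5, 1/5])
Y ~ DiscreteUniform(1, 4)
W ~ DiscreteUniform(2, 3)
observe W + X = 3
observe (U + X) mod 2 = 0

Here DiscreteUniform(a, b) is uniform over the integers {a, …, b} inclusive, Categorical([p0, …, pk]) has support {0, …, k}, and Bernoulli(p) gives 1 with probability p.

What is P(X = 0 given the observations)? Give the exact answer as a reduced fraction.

Enumerate traces; 32 have nonzero weight after conditioning:
  (V=1, X=0, U=0, Z=0, Y=1, W=3) weight 1/180
  (V=1, X=0, U=0, Z=0, Y=2, W=3) weight 1/180
  (V=1, X=0, U=0, Z=0, Y=3, W=3) weight 1/180
  (V=1, X=0, U=0, Z=0, Y=4, W=3) weight 1/180
  (V=1, X=0, U=0, Z=1, Y=1, W=3) weight 1/720
  (V=1, X=0, U=0, Z=1, Y=2, W=3) weight 1/720
  (V=1, X=0, U=0, Z=1, Y=3, W=3) weight 1/720
  (V=1, X=0, U=0, Z=1, Y=4, W=3) weight 1/720
  (V=1, X=1, U=1, Z=0, Y=1, W=2) weight 1/90
  … 23 more
Group by X:
  weight(X=0) = 1/18
  weight(X=1) = 1/9
Total weight = 1/18 + 1/9 = 1/6
P(X=0 | obs) = 1/18 / 1/6 = 1/3
P(X=1 | obs) = 1/9 / 1/6 = 2/3

P(X = 0 | obs) = 1/3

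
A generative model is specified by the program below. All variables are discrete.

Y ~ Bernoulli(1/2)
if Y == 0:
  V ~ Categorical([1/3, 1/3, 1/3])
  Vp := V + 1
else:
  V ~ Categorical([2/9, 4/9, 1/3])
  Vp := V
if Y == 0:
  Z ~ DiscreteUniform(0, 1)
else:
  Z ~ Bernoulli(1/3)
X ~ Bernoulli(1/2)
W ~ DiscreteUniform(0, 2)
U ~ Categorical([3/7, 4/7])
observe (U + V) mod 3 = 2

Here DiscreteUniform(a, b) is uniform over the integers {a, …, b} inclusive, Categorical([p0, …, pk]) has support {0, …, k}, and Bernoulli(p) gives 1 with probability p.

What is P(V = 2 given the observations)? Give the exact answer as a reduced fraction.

P(V = 2 | obs) = 9/23

Enumerate traces; 48 have nonzero weight after conditioning:
  (Y=0, V=1, Z=0, X=0, W=0, U=1) weight 1/126
  (Y=0, V=1, Z=0, X=0, W=1, U=1) weight 1/126
  (Y=0, V=1, Z=0, X=0, W=2, U=1) weight 1/126
  (Y=0, V=1, Z=0, X=1, W=0, U=1) weight 1/126
  (Y=0, V=1, Z=0, X=1, W=1, U=1) weight 1/126
  (Y=0, V=1, Z=0, X=1, W=2, U=1) weight 1/126
  (Y=0, V=1, Z=1, X=0, W=0, U=1) weight 1/126
  (Y=0, V=1, Z=1, X=0, W=1, U=1) weight 1/126
  (Y=0, V=2, Z=0, X=0, W=0, U=0) weight 1/168
  … 39 more
Group by V:
  weight(V=1) = 2/9
  weight(V=2) = 1/7
Total weight = 2/9 + 1/7 = 23/63
P(V=1 | obs) = 2/9 / 23/63 = 14/23
P(V=2 | obs) = 1/7 / 23/63 = 9/23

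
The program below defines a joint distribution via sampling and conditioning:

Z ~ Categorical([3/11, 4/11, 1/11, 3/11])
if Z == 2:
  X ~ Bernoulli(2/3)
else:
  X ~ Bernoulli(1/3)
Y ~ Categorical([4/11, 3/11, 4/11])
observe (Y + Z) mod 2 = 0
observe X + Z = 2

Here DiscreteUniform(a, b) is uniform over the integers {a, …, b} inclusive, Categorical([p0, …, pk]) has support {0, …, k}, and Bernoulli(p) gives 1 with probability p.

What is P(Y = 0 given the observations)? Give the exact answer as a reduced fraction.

Enumerate traces; 3 have nonzero weight after conditioning:
  (Z=1, X=1, Y=1) weight 4/121
  (Z=2, X=0, Y=0) weight 4/363
  (Z=2, X=0, Y=2) weight 4/363
Group by Y:
  weight(Y=0) = 4/363
  weight(Y=1) = 4/121
  weight(Y=2) = 4/363
Total weight = 4/363 + 4/121 + 4/363 = 20/363
P(Y=0 | obs) = 4/363 / 20/363 = 1/5
P(Y=1 | obs) = 4/121 / 20/363 = 3/5
P(Y=2 | obs) = 4/363 / 20/363 = 1/5

P(Y = 0 | obs) = 1/5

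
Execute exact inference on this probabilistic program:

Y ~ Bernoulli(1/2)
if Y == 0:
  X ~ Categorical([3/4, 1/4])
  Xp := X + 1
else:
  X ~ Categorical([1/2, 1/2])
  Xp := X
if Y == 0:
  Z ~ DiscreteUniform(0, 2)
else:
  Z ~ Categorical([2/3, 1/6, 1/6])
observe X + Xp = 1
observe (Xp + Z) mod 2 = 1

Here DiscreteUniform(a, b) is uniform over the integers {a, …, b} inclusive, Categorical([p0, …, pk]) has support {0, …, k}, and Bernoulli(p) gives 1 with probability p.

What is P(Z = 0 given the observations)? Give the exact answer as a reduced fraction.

Enumerate traces; 2 have nonzero weight after conditioning:
  (Y=0, X=0, Z=0) weight 1/8
  (Y=0, X=0, Z=2) weight 1/8
Group by Z:
  weight(Z=0) = 1/8
  weight(Z=2) = 1/8
Total weight = 1/8 + 1/8 = 1/4
P(Z=0 | obs) = 1/8 / 1/4 = 1/2
P(Z=2 | obs) = 1/8 / 1/4 = 1/2

P(Z = 0 | obs) = 1/2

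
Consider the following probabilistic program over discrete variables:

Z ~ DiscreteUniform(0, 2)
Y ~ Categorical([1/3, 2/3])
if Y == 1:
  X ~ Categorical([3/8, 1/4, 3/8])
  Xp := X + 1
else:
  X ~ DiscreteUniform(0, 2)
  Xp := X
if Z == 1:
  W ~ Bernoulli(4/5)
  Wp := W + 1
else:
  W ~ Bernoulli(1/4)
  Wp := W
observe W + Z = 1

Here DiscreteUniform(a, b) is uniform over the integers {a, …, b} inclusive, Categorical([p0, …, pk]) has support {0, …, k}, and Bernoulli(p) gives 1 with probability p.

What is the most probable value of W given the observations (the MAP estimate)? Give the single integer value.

Enumerate traces; 12 have nonzero weight after conditioning:
  (Z=0, Y=0, X=0, W=1) weight 1/108
  (Z=0, Y=0, X=1, W=1) weight 1/108
  (Z=0, Y=0, X=2, W=1) weight 1/108
  (Z=0, Y=1, X=0, W=1) weight 1/48
  (Z=0, Y=1, X=1, W=1) weight 1/72
  (Z=0, Y=1, X=2, W=1) weight 1/48
  (Z=1, Y=0, X=0, W=0) weight 1/135
  (Z=1, Y=0, X=1, W=0) weight 1/135
  … 4 more
Group by W:
  weight(W=0) = 1/15
  weight(W=1) = 1/12
Total weight = 1/15 + 1/12 = 3/20
P(W=0 | obs) = 1/15 / 3/20 = 4/9
P(W=1 | obs) = 1/12 / 3/20 = 5/9
argmax = 1

argmax_v P(W = v | obs) = 1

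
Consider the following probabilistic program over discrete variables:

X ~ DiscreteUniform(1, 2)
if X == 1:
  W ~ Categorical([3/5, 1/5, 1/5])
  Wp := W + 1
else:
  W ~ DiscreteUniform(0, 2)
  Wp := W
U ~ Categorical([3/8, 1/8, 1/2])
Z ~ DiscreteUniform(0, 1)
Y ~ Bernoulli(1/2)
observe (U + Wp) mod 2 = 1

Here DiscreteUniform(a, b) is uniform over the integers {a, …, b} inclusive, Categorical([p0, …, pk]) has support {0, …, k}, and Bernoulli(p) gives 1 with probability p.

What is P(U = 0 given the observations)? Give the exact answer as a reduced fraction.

Enumerate traces; 36 have nonzero weight after conditioning:
  (X=1, W=0, U=0, Z=0, Y=0) weight 9/320
  (X=1, W=0, U=0, Z=0, Y=1) weight 9/320
  (X=1, W=0, U=0, Z=1, Y=0) weight 9/320
  (X=1, W=0, U=0, Z=1, Y=1) weight 9/320
  (X=1, W=0, U=2, Z=0, Y=0) weight 3/80
  (X=1, W=0, U=2, Z=0, Y=1) weight 3/80
  (X=1, W=0, U=2, Z=1, Y=0) weight 3/80
  (X=1, W=0, U=2, Z=1, Y=1) weight 3/80
  (X=1, W=1, U=1, Z=0, Y=0) weight 1/320
  … 27 more
Group by U:
  weight(U=0) = 17/80
  weight(U=1) = 13/240
  weight(U=2) = 17/60
Total weight = 17/80 + 13/240 + 17/60 = 11/20
P(U=0 | obs) = 17/80 / 11/20 = 17/44
P(U=1 | obs) = 13/240 / 11/20 = 13/132
P(U=2 | obs) = 17/60 / 11/20 = 17/33

P(U = 0 | obs) = 17/44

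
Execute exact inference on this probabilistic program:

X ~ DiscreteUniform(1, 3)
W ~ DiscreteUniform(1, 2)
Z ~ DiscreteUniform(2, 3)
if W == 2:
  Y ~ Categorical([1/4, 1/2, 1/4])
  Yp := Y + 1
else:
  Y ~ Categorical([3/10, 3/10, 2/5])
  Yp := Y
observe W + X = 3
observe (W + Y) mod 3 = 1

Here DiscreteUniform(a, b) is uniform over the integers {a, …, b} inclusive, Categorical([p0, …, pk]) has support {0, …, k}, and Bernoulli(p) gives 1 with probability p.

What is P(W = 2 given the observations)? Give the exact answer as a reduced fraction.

P(W = 2 | obs) = 5/11

Enumerate traces; 4 have nonzero weight after conditioning:
  (X=1, W=2, Z=2, Y=2) weight 1/48
  (X=1, W=2, Z=3, Y=2) weight 1/48
  (X=2, W=1, Z=2, Y=0) weight 1/40
  (X=2, W=1, Z=3, Y=0) weight 1/40
Group by W:
  weight(W=1) = 1/20
  weight(W=2) = 1/24
Total weight = 1/20 + 1/24 = 11/120
P(W=1 | obs) = 1/20 / 11/120 = 6/11
P(W=2 | obs) = 1/24 / 11/120 = 5/11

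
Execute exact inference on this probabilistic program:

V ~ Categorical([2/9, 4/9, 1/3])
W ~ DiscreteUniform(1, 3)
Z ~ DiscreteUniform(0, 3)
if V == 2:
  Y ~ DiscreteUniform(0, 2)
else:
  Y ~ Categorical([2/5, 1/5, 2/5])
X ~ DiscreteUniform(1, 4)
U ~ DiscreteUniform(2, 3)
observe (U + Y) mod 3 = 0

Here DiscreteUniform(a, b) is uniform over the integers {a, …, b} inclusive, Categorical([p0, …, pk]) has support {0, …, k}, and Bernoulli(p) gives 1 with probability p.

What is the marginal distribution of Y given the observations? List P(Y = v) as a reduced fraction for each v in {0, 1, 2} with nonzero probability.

P(Y=0) = 17/28, P(Y=1) = 11/28

Enumerate traces; 288 have nonzero weight after conditioning:
  (V=0, W=1, Z=0, Y=0, X=1, U=3) weight 1/1080
  (V=0, W=1, Z=0, Y=0, X=2, U=3) weight 1/1080
  (V=0, W=1, Z=0, Y=0, X=3, U=3) weight 1/1080
  (V=0, W=1, Z=0, Y=0, X=4, U=3) weight 1/1080
  (V=0, W=1, Z=0, Y=1, X=1, U=2) weight 1/2160
  (V=0, W=1, Z=0, Y=1, X=2, U=2) weight 1/2160
  (V=0, W=1, Z=0, Y=1, X=3, U=2) weight 1/2160
  (V=0, W=1, Z=0, Y=1, X=4, U=2) weight 1/2160
  … 280 more
Group by Y:
  weight(Y=0) = 17/90
  weight(Y=1) = 11/90
Total weight = 17/90 + 11/90 = 14/45
P(Y=0 | obs) = 17/90 / 14/45 = 17/28
P(Y=1 | obs) = 11/90 / 14/45 = 11/28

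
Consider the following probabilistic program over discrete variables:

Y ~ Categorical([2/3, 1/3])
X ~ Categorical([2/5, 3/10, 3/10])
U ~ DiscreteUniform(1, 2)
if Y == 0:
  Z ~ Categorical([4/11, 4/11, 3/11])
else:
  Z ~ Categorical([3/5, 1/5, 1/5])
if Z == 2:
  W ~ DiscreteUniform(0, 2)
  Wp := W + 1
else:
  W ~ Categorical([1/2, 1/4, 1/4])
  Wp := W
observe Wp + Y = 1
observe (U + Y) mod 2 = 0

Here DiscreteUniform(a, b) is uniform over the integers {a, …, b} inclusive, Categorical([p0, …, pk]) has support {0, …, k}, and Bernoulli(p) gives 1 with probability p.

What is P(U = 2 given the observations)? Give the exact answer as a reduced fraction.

Enumerate traces; 15 have nonzero weight after conditioning:
  (Y=0, X=0, U=2, Z=0, W=1) weight 2/165
  (Y=0, X=0, U=2, Z=1, W=1) weight 2/165
  (Y=0, X=0, U=2, Z=2, W=0) weight 2/165
  (Y=0, X=1, U=2, Z=0, W=1) weight 1/110
  (Y=0, X=1, U=2, Z=1, W=1) weight 1/110
  (Y=0, X=1, U=2, Z=2, W=0) weight 1/110
  (Y=0, X=2, U=2, Z=0, W=1) weight 1/110
  (Y=0, X=2, U=2, Z=1, W=1) weight 1/110
  (Y=1, X=0, U=1, Z=0, W=0) weight 1/50
  … 6 more
Group by U:
  weight(U=1) = 1/15
  weight(U=2) = 1/11
Total weight = 1/15 + 1/11 = 26/165
P(U=1 | obs) = 1/15 / 26/165 = 11/26
P(U=2 | obs) = 1/11 / 26/165 = 15/26

P(U = 2 | obs) = 15/26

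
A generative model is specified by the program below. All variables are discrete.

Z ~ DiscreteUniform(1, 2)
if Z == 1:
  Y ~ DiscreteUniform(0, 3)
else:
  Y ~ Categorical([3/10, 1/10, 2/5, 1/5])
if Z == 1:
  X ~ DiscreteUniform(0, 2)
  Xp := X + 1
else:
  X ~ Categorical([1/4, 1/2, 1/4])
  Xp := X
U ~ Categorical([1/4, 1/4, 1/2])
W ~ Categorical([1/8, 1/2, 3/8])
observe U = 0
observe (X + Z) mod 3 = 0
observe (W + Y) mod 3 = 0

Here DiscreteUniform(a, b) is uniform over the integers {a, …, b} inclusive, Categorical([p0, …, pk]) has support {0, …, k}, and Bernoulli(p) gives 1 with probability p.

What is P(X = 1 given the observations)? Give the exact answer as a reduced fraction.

Enumerate traces; 8 have nonzero weight after conditioning:
  (Z=1, Y=0, X=2, U=0, W=0) weight 1/768
  (Z=1, Y=1, X=2, U=0, W=2) weight 1/256
  (Z=1, Y=2, X=2, U=0, W=1) weight 1/192
  (Z=1, Y=3, X=2, U=0, W=0) weight 1/768
  (Z=2, Y=0, X=1, U=0, W=0) weight 3/1280
  (Z=2, Y=1, X=1, U=0, W=2) weight 3/1280
  (Z=2, Y=2, X=1, U=0, W=1) weight 1/80
  (Z=2, Y=3, X=1, U=0, W=0) weight 1/640
Group by X:
  weight(X=1) = 3/160
  weight(X=2) = 3/256
Total weight = 3/160 + 3/256 = 39/1280
P(X=1 | obs) = 3/160 / 39/1280 = 8/13
P(X=2 | obs) = 3/256 / 39/1280 = 5/13

P(X = 1 | obs) = 8/13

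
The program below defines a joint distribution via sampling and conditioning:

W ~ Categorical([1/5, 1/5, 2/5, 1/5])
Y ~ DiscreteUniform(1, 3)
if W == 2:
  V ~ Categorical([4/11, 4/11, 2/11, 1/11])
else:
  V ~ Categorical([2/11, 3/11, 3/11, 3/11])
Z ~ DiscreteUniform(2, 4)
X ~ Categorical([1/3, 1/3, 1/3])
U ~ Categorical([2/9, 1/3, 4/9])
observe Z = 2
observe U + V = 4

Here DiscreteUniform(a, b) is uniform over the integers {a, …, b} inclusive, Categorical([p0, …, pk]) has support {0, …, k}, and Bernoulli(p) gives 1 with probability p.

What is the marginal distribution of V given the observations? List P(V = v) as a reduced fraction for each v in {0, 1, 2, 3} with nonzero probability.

P(V=2) = 52/85, P(V=3) = 33/85

Enumerate traces; 72 have nonzero weight after conditioning:
  (W=0, Y=1, V=2, Z=2, X=0, U=2) weight 4/4455
  (W=0, Y=1, V=2, Z=2, X=1, U=2) weight 4/4455
  (W=0, Y=1, V=2, Z=2, X=2, U=2) weight 4/4455
  (W=0, Y=1, V=3, Z=2, X=0, U=1) weight 1/1485
  (W=0, Y=1, V=3, Z=2, X=1, U=1) weight 1/1485
  (W=0, Y=1, V=3, Z=2, X=2, U=1) weight 1/1485
  (W=0, Y=2, V=2, Z=2, X=0, U=2) weight 4/4455
  (W=0, Y=2, V=2, Z=2, X=1, U=2) weight 4/4455
  … 64 more
Group by V:
  weight(V=2) = 52/1485
  weight(V=3) = 1/45
Total weight = 52/1485 + 1/45 = 17/297
P(V=2 | obs) = 52/1485 / 17/297 = 52/85
P(V=3 | obs) = 1/45 / 17/297 = 33/85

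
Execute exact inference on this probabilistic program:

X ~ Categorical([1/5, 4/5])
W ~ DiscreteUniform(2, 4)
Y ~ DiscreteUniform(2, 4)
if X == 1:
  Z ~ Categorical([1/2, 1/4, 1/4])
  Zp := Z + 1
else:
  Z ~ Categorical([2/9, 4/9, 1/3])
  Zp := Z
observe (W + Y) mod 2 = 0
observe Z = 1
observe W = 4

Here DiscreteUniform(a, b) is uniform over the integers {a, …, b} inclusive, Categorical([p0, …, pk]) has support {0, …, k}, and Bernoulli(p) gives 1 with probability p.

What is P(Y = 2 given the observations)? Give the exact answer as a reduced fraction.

Enumerate traces; 4 have nonzero weight after conditioning:
  (X=0, W=4, Y=2, Z=1) weight 4/405
  (X=0, W=4, Y=4, Z=1) weight 4/405
  (X=1, W=4, Y=2, Z=1) weight 1/45
  (X=1, W=4, Y=4, Z=1) weight 1/45
Group by Y:
  weight(Y=2) = 13/405
  weight(Y=4) = 13/405
Total weight = 13/405 + 13/405 = 26/405
P(Y=2 | obs) = 13/405 / 26/405 = 1/2
P(Y=4 | obs) = 13/405 / 26/405 = 1/2

P(Y = 2 | obs) = 1/2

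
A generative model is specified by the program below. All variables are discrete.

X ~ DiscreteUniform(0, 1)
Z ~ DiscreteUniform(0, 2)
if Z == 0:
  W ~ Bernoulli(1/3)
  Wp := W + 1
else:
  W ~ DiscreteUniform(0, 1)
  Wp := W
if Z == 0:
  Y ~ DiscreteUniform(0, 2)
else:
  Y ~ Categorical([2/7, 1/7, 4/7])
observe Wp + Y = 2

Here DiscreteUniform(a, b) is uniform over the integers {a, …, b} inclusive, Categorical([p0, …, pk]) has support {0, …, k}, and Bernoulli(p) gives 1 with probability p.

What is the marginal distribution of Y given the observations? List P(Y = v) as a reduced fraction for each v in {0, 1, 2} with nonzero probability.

Enumerate traces; 12 have nonzero weight after conditioning:
  (X=0, Z=0, W=0, Y=1) weight 1/27
  (X=0, Z=0, W=1, Y=0) weight 1/54
  (X=0, Z=1, W=0, Y=2) weight 1/21
  (X=0, Z=1, W=1, Y=1) weight 1/84
  (X=0, Z=2, W=0, Y=2) weight 1/21
  (X=0, Z=2, W=1, Y=1) weight 1/84
  (X=1, Z=0, W=0, Y=1) weight 1/27
  (X=1, Z=0, W=1, Y=0) weight 1/54
  … 4 more
Group by Y:
  weight(Y=0) = 1/27
  weight(Y=1) = 23/189
  weight(Y=2) = 4/21
Total weight = 1/27 + 23/189 + 4/21 = 22/63
P(Y=0 | obs) = 1/27 / 22/63 = 7/66
P(Y=1 | obs) = 23/189 / 22/63 = 23/66
P(Y=2 | obs) = 4/21 / 22/63 = 6/11

P(Y=0) = 7/66, P(Y=1) = 23/66, P(Y=2) = 6/11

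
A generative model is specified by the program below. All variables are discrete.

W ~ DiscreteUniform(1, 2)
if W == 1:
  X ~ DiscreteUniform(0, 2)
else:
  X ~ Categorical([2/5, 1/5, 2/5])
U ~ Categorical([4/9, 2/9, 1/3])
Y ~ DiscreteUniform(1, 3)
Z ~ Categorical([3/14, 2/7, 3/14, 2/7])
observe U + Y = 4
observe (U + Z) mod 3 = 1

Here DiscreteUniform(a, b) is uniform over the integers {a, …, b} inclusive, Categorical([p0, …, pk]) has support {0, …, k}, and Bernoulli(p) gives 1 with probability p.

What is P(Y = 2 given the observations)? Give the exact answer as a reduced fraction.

P(Y = 2 | obs) = 9/23

Enumerate traces; 18 have nonzero weight after conditioning:
  (W=1, X=0, U=1, Y=3, Z=0) weight 1/378
  (W=1, X=0, U=1, Y=3, Z=3) weight 2/567
  (W=1, X=0, U=2, Y=2, Z=2) weight 1/252
  (W=1, X=1, U=1, Y=3, Z=0) weight 1/378
  (W=1, X=1, U=1, Y=3, Z=3) weight 2/567
  (W=1, X=1, U=2, Y=2, Z=2) weight 1/252
  (W=1, X=2, U=1, Y=3, Z=0) weight 1/378
  (W=1, X=2, U=1, Y=3, Z=3) weight 2/567
  … 10 more
Group by Y:
  weight(Y=2) = 1/42
  weight(Y=3) = 1/27
Total weight = 1/42 + 1/27 = 23/378
P(Y=2 | obs) = 1/42 / 23/378 = 9/23
P(Y=3 | obs) = 1/27 / 23/378 = 14/23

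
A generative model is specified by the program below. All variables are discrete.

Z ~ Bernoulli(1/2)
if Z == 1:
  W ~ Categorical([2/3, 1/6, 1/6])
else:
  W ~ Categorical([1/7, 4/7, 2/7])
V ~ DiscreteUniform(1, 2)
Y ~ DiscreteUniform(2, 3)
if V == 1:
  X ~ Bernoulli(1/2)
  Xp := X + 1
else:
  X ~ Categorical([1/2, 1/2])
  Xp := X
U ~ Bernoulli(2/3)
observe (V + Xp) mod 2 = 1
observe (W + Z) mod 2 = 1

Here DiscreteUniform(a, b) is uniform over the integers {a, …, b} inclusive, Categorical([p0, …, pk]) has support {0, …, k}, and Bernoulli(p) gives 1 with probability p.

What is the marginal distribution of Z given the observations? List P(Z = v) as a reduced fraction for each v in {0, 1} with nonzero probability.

Enumerate traces; 24 have nonzero weight after conditioning:
  (Z=0, W=1, V=1, Y=2, X=1, U=0) weight 1/84
  (Z=0, W=1, V=1, Y=2, X=1, U=1) weight 1/42
  (Z=0, W=1, V=1, Y=3, X=1, U=0) weight 1/84
  (Z=0, W=1, V=1, Y=3, X=1, U=1) weight 1/42
  (Z=0, W=1, V=2, Y=2, X=1, U=0) weight 1/84
  (Z=0, W=1, V=2, Y=2, X=1, U=1) weight 1/42
  (Z=0, W=1, V=2, Y=3, X=1, U=0) weight 1/84
  (Z=0, W=1, V=2, Y=3, X=1, U=1) weight 1/42
  (Z=1, W=0, V=1, Y=2, X=1, U=0) weight 1/72
  … 15 more
Group by Z:
  weight(Z=0) = 1/7
  weight(Z=1) = 5/24
Total weight = 1/7 + 5/24 = 59/168
P(Z=0 | obs) = 1/7 / 59/168 = 24/59
P(Z=1 | obs) = 5/24 / 59/168 = 35/59

P(Z=0) = 24/59, P(Z=1) = 35/59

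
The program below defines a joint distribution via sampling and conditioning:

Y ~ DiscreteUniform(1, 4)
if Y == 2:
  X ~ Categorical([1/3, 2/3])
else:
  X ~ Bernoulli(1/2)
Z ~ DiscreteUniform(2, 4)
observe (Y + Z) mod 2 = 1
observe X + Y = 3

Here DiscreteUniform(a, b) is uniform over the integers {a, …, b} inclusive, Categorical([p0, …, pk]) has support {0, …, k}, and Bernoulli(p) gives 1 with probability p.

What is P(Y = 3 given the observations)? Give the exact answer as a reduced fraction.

Enumerate traces; 3 have nonzero weight after conditioning:
  (Y=2, X=1, Z=3) weight 1/18
  (Y=3, X=0, Z=2) weight 1/24
  (Y=3, X=0, Z=4) weight 1/24
Group by Y:
  weight(Y=2) = 1/18
  weight(Y=3) = 1/12
Total weight = 1/18 + 1/12 = 5/36
P(Y=2 | obs) = 1/18 / 5/36 = 2/5
P(Y=3 | obs) = 1/12 / 5/36 = 3/5

P(Y = 3 | obs) = 3/5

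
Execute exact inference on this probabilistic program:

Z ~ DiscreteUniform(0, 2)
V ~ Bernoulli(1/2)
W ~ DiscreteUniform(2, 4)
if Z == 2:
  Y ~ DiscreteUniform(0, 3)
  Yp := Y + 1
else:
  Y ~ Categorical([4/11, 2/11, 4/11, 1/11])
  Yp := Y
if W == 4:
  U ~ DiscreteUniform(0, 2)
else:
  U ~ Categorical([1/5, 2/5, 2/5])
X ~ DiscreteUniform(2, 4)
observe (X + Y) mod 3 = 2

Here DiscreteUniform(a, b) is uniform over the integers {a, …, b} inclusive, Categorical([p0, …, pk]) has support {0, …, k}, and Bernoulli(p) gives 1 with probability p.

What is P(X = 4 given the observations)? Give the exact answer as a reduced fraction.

P(X = 4 | obs) = 9/44

Enumerate traces; 216 have nonzero weight after conditioning:
  (Z=0, V=0, W=2, Y=0, U=0, X=2) weight 2/1485
  (Z=0, V=0, W=2, Y=0, U=1, X=2) weight 4/1485
  (Z=0, V=0, W=2, Y=0, U=2, X=2) weight 4/1485
  (Z=0, V=0, W=2, Y=1, U=0, X=4) weight 1/1485
  (Z=0, V=0, W=2, Y=1, U=1, X=4) weight 2/1485
  (Z=0, V=0, W=2, Y=1, U=2, X=4) weight 2/1485
  (Z=0, V=0, W=2, Y=2, U=0, X=3) weight 2/1485
  (Z=0, V=0, W=2, Y=2, U=1, X=3) weight 4/1485
  … 208 more
Group by X:
  weight(X=2) = 31/198
  weight(X=3) = 43/396
  weight(X=4) = 3/44
Total weight = 31/198 + 43/396 + 3/44 = 1/3
P(X=2 | obs) = 31/198 / 1/3 = 31/66
P(X=3 | obs) = 43/396 / 1/3 = 43/132
P(X=4 | obs) = 3/44 / 1/3 = 9/44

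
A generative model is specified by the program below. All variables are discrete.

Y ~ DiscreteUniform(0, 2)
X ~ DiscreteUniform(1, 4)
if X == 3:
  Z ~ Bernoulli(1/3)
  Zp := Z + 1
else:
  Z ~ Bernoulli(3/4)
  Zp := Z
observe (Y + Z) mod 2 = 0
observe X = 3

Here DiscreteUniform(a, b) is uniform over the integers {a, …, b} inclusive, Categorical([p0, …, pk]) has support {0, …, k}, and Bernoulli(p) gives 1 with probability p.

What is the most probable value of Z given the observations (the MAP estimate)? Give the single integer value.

argmax_v P(Z = v | obs) = 0

Enumerate traces; 3 have nonzero weight after conditioning:
  (Y=0, X=3, Z=0) weight 1/18
  (Y=1, X=3, Z=1) weight 1/36
  (Y=2, X=3, Z=0) weight 1/18
Group by Z:
  weight(Z=0) = 1/9
  weight(Z=1) = 1/36
Total weight = 1/9 + 1/36 = 5/36
P(Z=0 | obs) = 1/9 / 5/36 = 4/5
P(Z=1 | obs) = 1/36 / 5/36 = 1/5
argmax = 0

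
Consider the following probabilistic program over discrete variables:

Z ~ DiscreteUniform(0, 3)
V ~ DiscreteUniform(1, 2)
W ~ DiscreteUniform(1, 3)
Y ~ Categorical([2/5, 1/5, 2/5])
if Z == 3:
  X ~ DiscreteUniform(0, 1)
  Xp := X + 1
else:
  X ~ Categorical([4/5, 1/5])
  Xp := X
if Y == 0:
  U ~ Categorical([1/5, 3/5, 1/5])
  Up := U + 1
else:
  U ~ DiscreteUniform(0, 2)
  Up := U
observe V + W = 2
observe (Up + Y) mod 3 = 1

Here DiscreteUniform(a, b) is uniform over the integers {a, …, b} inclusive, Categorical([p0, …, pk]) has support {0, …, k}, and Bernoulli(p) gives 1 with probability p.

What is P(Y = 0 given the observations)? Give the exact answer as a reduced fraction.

P(Y = 0 | obs) = 2/7

Enumerate traces; 24 have nonzero weight after conditioning:
  (Z=0, V=1, W=1, Y=0, X=0, U=0) weight 1/375
  (Z=0, V=1, W=1, Y=0, X=1, U=0) weight 1/1500
  (Z=0, V=1, W=1, Y=1, X=0, U=0) weight 1/450
  (Z=0, V=1, W=1, Y=1, X=1, U=0) weight 1/1800
  (Z=0, V=1, W=1, Y=2, X=0, U=2) weight 1/225
  (Z=0, V=1, W=1, Y=2, X=1, U=2) weight 1/900
  (Z=1, V=1, W=1, Y=0, X=0, U=0) weight 1/375
  (Z=1, V=1, W=1, Y=0, X=1, U=0) weight 1/1500
  … 16 more
Group by Y:
  weight(Y=0) = 1/75
  weight(Y=1) = 1/90
  weight(Y=2) = 1/45
Total weight = 1/75 + 1/90 + 1/45 = 7/150
P(Y=0 | obs) = 1/75 / 7/150 = 2/7
P(Y=1 | obs) = 1/90 / 7/150 = 5/21
P(Y=2 | obs) = 1/45 / 7/150 = 10/21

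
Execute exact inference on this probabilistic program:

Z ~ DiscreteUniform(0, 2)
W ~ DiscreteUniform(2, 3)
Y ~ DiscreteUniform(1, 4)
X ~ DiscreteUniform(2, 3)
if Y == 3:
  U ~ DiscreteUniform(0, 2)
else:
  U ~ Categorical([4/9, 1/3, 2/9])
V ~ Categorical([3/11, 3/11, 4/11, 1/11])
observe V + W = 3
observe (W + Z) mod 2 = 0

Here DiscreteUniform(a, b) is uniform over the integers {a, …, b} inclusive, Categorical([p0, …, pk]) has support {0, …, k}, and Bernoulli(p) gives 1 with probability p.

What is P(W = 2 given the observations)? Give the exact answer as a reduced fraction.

P(W = 2 | obs) = 2/3

Enumerate traces; 72 have nonzero weight after conditioning:
  (Z=0, W=2, Y=1, X=2, U=0, V=1) weight 1/396
  (Z=0, W=2, Y=1, X=2, U=1, V=1) weight 1/528
  (Z=0, W=2, Y=1, X=2, U=2, V=1) weight 1/792
  (Z=0, W=2, Y=1, X=3, U=0, V=1) weight 1/396
  (Z=0, W=2, Y=1, X=3, U=1, V=1) weight 1/528
  (Z=0, W=2, Y=1, X=3, U=2, V=1) weight 1/792
  (Z=0, W=2, Y=2, X=2, U=0, V=1) weight 1/396
  (Z=0, W=2, Y=2, X=2, U=1, V=1) weight 1/528
  (Z=1, W=3, Y=1, X=2, U=0, V=0) weight 1/396
  … 63 more
Group by W:
  weight(W=2) = 1/11
  weight(W=3) = 1/22
Total weight = 1/11 + 1/22 = 3/22
P(W=2 | obs) = 1/11 / 3/22 = 2/3
P(W=3 | obs) = 1/22 / 3/22 = 1/3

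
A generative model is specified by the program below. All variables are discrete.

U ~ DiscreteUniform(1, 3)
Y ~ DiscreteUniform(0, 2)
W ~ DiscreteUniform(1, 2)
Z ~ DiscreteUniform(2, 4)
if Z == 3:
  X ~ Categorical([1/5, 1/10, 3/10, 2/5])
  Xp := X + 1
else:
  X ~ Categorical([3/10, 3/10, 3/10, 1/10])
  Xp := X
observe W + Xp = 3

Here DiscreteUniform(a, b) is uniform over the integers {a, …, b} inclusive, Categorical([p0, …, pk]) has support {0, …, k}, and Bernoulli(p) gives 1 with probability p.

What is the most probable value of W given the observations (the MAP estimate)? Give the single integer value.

argmax_v P(W = v | obs) = 2

Enumerate traces; 54 have nonzero weight after conditioning:
  (U=1, Y=0, W=1, Z=2, X=2) weight 1/180
  (U=1, Y=0, W=1, Z=3, X=1) weight 1/540
  (U=1, Y=0, W=1, Z=4, X=2) weight 1/180
  (U=1, Y=0, W=2, Z=2, X=1) weight 1/180
  (U=1, Y=0, W=2, Z=3, X=0) weight 1/270
  (U=1, Y=0, W=2, Z=4, X=1) weight 1/180
  (U=1, Y=1, W=1, Z=2, X=2) weight 1/180
  (U=1, Y=1, W=1, Z=3, X=1) weight 1/540
  … 46 more
Group by W:
  weight(W=1) = 7/60
  weight(W=2) = 2/15
Total weight = 7/60 + 2/15 = 1/4
P(W=1 | obs) = 7/60 / 1/4 = 7/15
P(W=2 | obs) = 2/15 / 1/4 = 8/15
argmax = 2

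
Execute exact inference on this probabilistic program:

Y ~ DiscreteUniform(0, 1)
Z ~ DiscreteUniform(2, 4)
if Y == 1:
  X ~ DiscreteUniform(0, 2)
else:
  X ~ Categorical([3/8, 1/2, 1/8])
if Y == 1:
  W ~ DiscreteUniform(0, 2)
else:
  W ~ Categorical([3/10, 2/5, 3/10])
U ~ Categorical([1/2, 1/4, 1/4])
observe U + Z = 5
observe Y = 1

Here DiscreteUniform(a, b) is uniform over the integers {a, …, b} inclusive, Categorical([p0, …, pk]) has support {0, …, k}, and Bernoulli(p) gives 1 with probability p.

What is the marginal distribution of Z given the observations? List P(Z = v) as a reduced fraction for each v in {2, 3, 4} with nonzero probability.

Enumerate traces; 18 have nonzero weight after conditioning:
  (Y=1, Z=3, X=0, W=0, U=2) weight 1/216
  (Y=1, Z=3, X=0, W=1, U=2) weight 1/216
  (Y=1, Z=3, X=0, W=2, U=2) weight 1/216
  (Y=1, Z=3, X=1, W=0, U=2) weight 1/216
  (Y=1, Z=3, X=1, W=1, U=2) weight 1/216
  (Y=1, Z=3, X=1, W=2, U=2) weight 1/216
  (Y=1, Z=3, X=2, W=0, U=2) weight 1/216
  (Y=1, Z=3, X=2, W=1, U=2) weight 1/216
  (Y=1, Z=4, X=0, W=0, U=1) weight 1/216
  … 9 more
Group by Z:
  weight(Z=3) = 1/24
  weight(Z=4) = 1/24
Total weight = 1/24 + 1/24 = 1/12
P(Z=3 | obs) = 1/24 / 1/12 = 1/2
P(Z=4 | obs) = 1/24 / 1/12 = 1/2

P(Z=3) = 1/2, P(Z=4) = 1/2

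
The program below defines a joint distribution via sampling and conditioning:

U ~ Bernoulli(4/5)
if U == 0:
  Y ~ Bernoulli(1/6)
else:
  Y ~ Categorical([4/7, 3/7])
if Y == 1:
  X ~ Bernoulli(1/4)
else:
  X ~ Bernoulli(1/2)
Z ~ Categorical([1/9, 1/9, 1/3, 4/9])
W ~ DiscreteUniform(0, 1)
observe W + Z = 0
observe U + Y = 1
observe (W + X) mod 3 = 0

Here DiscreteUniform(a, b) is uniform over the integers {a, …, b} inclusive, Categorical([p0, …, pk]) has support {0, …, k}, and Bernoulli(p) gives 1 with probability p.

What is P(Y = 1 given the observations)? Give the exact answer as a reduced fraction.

P(Y = 1 | obs) = 7/71

Enumerate traces; 2 have nonzero weight after conditioning:
  (U=0, Y=1, X=0, Z=0, W=0) weight 1/720
  (U=1, Y=0, X=0, Z=0, W=0) weight 4/315
Group by Y:
  weight(Y=0) = 4/315
  weight(Y=1) = 1/720
Total weight = 4/315 + 1/720 = 71/5040
P(Y=0 | obs) = 4/315 / 71/5040 = 64/71
P(Y=1 | obs) = 1/720 / 71/5040 = 7/71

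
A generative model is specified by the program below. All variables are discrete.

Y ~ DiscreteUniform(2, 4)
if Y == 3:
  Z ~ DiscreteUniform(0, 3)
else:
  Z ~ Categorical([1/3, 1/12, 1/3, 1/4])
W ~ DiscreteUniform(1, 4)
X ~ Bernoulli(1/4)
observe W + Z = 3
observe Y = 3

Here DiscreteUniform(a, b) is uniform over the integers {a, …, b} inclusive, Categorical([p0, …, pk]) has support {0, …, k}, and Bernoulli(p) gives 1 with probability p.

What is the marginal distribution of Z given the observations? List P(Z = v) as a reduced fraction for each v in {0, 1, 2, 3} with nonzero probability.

P(Z=0) = 1/3, P(Z=1) = 1/3, P(Z=2) = 1/3

Enumerate traces; 6 have nonzero weight after conditioning:
  (Y=3, Z=0, W=3, X=0) weight 1/64
  (Y=3, Z=0, W=3, X=1) weight 1/192
  (Y=3, Z=1, W=2, X=0) weight 1/64
  (Y=3, Z=1, W=2, X=1) weight 1/192
  (Y=3, Z=2, W=1, X=0) weight 1/64
  (Y=3, Z=2, W=1, X=1) weight 1/192
Group by Z:
  weight(Z=0) = 1/48
  weight(Z=1) = 1/48
  weight(Z=2) = 1/48
Total weight = 1/48 + 1/48 + 1/48 = 1/16
P(Z=0 | obs) = 1/48 / 1/16 = 1/3
P(Z=1 | obs) = 1/48 / 1/16 = 1/3
P(Z=2 | obs) = 1/48 / 1/16 = 1/3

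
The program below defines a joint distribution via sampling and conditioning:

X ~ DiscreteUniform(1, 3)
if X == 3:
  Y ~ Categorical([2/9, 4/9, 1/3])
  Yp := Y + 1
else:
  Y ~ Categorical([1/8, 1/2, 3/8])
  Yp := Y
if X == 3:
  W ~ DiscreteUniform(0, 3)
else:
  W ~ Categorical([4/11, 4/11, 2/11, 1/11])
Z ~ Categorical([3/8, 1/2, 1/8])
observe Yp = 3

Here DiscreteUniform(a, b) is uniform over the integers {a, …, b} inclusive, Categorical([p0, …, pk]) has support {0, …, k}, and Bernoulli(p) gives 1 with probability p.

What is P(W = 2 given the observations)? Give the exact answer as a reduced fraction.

Enumerate traces; 12 have nonzero weight after conditioning:
  (X=3, Y=2, W=0, Z=0) weight 1/96
  (X=3, Y=2, W=0, Z=1) weight 1/72
  (X=3, Y=2, W=0, Z=2) weight 1/288
  (X=3, Y=2, W=1, Z=0) weight 1/96
  (X=3, Y=2, W=1, Z=1) weight 1/72
  (X=3, Y=2, W=1, Z=2) weight 1/288
  (X=3, Y=2, W=2, Z=0) weight 1/96
  (X=3, Y=2, W=2, Z=1) weight 1/72
  (X=3, Y=2, W=3, Z=0) weight 1/96
  … 3 more
Group by W:
  weight(W=0) = 1/36
  weight(W=1) = 1/36
  weight(W=2) = 1/36
  weight(W=3) = 1/36
Total weight = 1/36 + 1/36 + 1/36 + 1/36 = 1/9
P(W=0 | obs) = 1/36 / 1/9 = 1/4
P(W=1 | obs) = 1/36 / 1/9 = 1/4
P(W=2 | obs) = 1/36 / 1/9 = 1/4
P(W=3 | obs) = 1/36 / 1/9 = 1/4

P(W = 2 | obs) = 1/4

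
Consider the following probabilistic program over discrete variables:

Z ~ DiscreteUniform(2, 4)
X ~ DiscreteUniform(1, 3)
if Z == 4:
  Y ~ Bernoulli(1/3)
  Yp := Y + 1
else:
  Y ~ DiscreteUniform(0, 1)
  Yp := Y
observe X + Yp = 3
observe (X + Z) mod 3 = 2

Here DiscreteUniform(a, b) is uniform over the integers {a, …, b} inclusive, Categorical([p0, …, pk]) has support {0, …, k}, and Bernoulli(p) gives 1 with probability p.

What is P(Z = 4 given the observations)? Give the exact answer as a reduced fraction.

P(Z = 4 | obs) = 1/4

Enumerate traces; 3 have nonzero weight after conditioning:
  (Z=2, X=3, Y=0) weight 1/18
  (Z=3, X=2, Y=1) weight 1/18
  (Z=4, X=1, Y=1) weight 1/27
Group by Z:
  weight(Z=2) = 1/18
  weight(Z=3) = 1/18
  weight(Z=4) = 1/27
Total weight = 1/18 + 1/18 + 1/27 = 4/27
P(Z=2 | obs) = 1/18 / 4/27 = 3/8
P(Z=3 | obs) = 1/18 / 4/27 = 3/8
P(Z=4 | obs) = 1/27 / 4/27 = 1/4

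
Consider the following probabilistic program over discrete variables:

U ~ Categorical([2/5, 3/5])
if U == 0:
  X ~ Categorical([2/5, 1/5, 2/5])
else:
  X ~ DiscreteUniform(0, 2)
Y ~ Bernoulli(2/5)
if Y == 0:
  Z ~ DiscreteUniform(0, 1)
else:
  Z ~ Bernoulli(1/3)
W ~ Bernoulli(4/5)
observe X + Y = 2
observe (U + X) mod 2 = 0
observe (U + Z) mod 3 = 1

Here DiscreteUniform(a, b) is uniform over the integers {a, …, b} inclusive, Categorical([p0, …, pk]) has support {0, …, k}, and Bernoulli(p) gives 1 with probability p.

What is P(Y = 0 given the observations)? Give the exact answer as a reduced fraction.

Enumerate traces; 4 have nonzero weight after conditioning:
  (U=0, X=2, Y=0, Z=1, W=0) weight 6/625
  (U=0, X=2, Y=0, Z=1, W=1) weight 24/625
  (U=1, X=1, Y=1, Z=0, W=0) weight 4/375
  (U=1, X=1, Y=1, Z=0, W=1) weight 16/375
Group by Y:
  weight(Y=0) = 6/125
  weight(Y=1) = 4/75
Total weight = 6/125 + 4/75 = 38/375
P(Y=0 | obs) = 6/125 / 38/375 = 9/19
P(Y=1 | obs) = 4/75 / 38/375 = 10/19

P(Y = 0 | obs) = 9/19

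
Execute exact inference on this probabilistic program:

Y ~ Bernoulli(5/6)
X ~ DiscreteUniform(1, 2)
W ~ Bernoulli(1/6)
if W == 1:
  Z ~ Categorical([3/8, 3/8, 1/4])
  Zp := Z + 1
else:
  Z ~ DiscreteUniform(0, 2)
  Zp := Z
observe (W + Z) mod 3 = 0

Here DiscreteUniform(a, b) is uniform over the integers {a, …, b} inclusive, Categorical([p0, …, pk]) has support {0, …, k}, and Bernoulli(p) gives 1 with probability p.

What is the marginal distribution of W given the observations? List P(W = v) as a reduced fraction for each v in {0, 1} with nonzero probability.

P(W=0) = 20/23, P(W=1) = 3/23

Enumerate traces; 8 have nonzero weight after conditioning:
  (Y=0, X=1, W=0, Z=0) weight 5/216
  (Y=0, X=1, W=1, Z=2) weight 1/288
  (Y=0, X=2, W=0, Z=0) weight 5/216
  (Y=0, X=2, W=1, Z=2) weight 1/288
  (Y=1, X=1, W=0, Z=0) weight 25/216
  (Y=1, X=1, W=1, Z=2) weight 5/288
  (Y=1, X=2, W=0, Z=0) weight 25/216
  (Y=1, X=2, W=1, Z=2) weight 5/288
Group by W:
  weight(W=0) = 5/18
  weight(W=1) = 1/24
Total weight = 5/18 + 1/24 = 23/72
P(W=0 | obs) = 5/18 / 23/72 = 20/23
P(W=1 | obs) = 1/24 / 23/72 = 3/23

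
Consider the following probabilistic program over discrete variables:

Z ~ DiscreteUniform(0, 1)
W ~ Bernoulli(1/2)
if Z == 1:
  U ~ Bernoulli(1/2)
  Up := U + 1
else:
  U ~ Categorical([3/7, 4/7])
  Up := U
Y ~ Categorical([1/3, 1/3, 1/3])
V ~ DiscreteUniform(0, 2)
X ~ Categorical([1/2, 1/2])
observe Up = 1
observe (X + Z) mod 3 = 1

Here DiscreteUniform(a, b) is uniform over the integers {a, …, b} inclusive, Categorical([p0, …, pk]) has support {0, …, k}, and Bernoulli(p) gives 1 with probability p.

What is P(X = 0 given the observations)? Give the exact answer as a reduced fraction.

Enumerate traces; 36 have nonzero weight after conditioning:
  (Z=0, W=0, U=1, Y=0, V=0, X=1) weight 1/126
  (Z=0, W=0, U=1, Y=0, V=1, X=1) weight 1/126
  (Z=0, W=0, U=1, Y=0, V=2, X=1) weight 1/126
  (Z=0, W=0, U=1, Y=1, V=0, X=1) weight 1/126
  (Z=0, W=0, U=1, Y=1, V=1, X=1) weight 1/126
  (Z=0, W=0, U=1, Y=1, V=2, X=1) weight 1/126
  (Z=0, W=0, U=1, Y=2, V=0, X=1) weight 1/126
  (Z=0, W=0, U=1, Y=2, V=1, X=1) weight 1/126
  (Z=1, W=0, U=0, Y=0, V=0, X=0) weight 1/144
  … 27 more
Group by X:
  weight(X=0) = 1/8
  weight(X=1) = 1/7
Total weight = 1/8 + 1/7 = 15/56
P(X=0 | obs) = 1/8 / 15/56 = 7/15
P(X=1 | obs) = 1/7 / 15/56 = 8/15

P(X = 0 | obs) = 7/15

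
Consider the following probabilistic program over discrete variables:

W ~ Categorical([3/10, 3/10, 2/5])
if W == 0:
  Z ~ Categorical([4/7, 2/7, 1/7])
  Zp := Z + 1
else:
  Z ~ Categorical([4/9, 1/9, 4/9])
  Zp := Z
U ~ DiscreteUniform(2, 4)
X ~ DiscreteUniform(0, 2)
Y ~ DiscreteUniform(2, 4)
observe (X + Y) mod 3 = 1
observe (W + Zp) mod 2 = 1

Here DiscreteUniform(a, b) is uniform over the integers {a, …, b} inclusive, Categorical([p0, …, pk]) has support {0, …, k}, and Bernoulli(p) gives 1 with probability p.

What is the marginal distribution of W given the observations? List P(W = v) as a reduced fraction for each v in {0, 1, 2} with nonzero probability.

Enumerate traces; 45 have nonzero weight after conditioning:
  (W=0, Z=0, U=2, X=0, Y=4) weight 2/315
  (W=0, Z=0, U=2, X=1, Y=3) weight 2/315
  (W=0, Z=0, U=2, X=2, Y=2) weight 2/315
  (W=0, Z=0, U=3, X=0, Y=4) weight 2/315
  (W=0, Z=0, U=3, X=1, Y=3) weight 2/315
  (W=0, Z=0, U=3, X=2, Y=2) weight 2/315
  (W=0, Z=0, U=4, X=0, Y=4) weight 2/315
  (W=0, Z=0, U=4, X=1, Y=3) weight 2/315
  (W=1, Z=0, U=2, X=0, Y=4) weight 2/405
  (W=2, Z=1, U=2, X=0, Y=4) weight 2/1215
  … 35 more
Group by W:
  weight(W=0) = 1/14
  weight(W=1) = 4/45
  weight(W=2) = 2/135
Total weight = 1/14 + 4/45 + 2/135 = 331/1890
P(W=0 | obs) = 1/14 / 331/1890 = 135/331
P(W=1 | obs) = 4/45 / 331/1890 = 168/331
P(W=2 | obs) = 2/135 / 331/1890 = 28/331

P(W=0) = 135/331, P(W=1) = 168/331, P(W=2) = 28/331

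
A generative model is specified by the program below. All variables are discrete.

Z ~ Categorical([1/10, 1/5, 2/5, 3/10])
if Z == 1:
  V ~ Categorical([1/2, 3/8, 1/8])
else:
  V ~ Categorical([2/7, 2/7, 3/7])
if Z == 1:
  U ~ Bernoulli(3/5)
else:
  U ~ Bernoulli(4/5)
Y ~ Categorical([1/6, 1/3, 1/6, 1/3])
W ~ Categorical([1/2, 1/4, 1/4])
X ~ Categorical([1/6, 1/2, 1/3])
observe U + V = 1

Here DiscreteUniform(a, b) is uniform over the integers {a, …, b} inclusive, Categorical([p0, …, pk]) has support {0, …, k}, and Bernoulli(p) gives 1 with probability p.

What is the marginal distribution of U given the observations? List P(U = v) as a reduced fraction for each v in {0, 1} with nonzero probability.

Enumerate traces; 288 have nonzero weight after conditioning:
  (Z=0, V=0, U=1, Y=0, W=0, X=0) weight 1/3150
  (Z=0, V=0, U=1, Y=0, W=0, X=1) weight 1/1050
  (Z=0, V=0, U=1, Y=0, W=0, X=2) weight 1/1575
  (Z=0, V=0, U=1, Y=0, W=1, X=0) weight 1/6300
  (Z=0, V=0, U=1, Y=0, W=1, X=1) weight 1/2100
  (Z=0, V=0, U=1, Y=0, W=1, X=2) weight 1/3150
  (Z=0, V=0, U=1, Y=0, W=2, X=0) weight 1/6300
  (Z=0, V=0, U=1, Y=0, W=2, X=1) weight 1/2100
  (Z=0, V=1, U=0, Y=0, W=0, X=0) weight 1/12600
  … 279 more
Group by U:
  weight(U=0) = 53/700
  weight(U=1) = 17/70
Total weight = 53/700 + 17/70 = 223/700
P(U=0 | obs) = 53/700 / 223/700 = 53/223
P(U=1 | obs) = 17/70 / 223/700 = 170/223

P(U=0) = 53/223, P(U=1) = 170/223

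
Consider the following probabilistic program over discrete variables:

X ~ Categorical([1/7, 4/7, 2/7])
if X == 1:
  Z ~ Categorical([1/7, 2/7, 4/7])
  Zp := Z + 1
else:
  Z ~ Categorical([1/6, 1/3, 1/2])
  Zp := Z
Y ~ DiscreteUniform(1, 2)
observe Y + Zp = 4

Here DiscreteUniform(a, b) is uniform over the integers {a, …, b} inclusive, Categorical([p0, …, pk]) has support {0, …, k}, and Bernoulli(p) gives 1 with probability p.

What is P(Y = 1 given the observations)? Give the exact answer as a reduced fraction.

P(Y = 1 | obs) = 32/69

Enumerate traces; 4 have nonzero weight after conditioning:
  (X=0, Z=2, Y=2) weight 1/28
  (X=1, Z=1, Y=2) weight 4/49
  (X=1, Z=2, Y=1) weight 8/49
  (X=2, Z=2, Y=2) weight 1/14
Group by Y:
  weight(Y=1) = 8/49
  weight(Y=2) = 37/196
Total weight = 8/49 + 37/196 = 69/196
P(Y=1 | obs) = 8/49 / 69/196 = 32/69
P(Y=2 | obs) = 37/196 / 69/196 = 37/69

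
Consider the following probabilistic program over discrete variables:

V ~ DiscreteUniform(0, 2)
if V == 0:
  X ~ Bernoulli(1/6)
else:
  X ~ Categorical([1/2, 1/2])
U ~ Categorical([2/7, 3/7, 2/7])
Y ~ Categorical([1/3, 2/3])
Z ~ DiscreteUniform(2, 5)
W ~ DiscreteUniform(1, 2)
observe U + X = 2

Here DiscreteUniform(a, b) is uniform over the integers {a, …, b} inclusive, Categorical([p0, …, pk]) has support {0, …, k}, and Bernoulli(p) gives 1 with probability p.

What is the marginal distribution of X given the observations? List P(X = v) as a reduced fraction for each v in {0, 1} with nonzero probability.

Enumerate traces; 96 have nonzero weight after conditioning:
  (V=0, X=0, U=2, Y=0, Z=2, W=1) weight 5/1512
  (V=0, X=0, U=2, Y=0, Z=2, W=2) weight 5/1512
  (V=0, X=0, U=2, Y=0, Z=3, W=1) weight 5/1512
  (V=0, X=0, U=2, Y=0, Z=3, W=2) weight 5/1512
  (V=0, X=0, U=2, Y=0, Z=4, W=1) weight 5/1512
  (V=0, X=0, U=2, Y=0, Z=4, W=2) weight 5/1512
  (V=0, X=0, U=2, Y=0, Z=5, W=1) weight 5/1512
  (V=0, X=0, U=2, Y=0, Z=5, W=2) weight 5/1512
  (V=0, X=1, U=1, Y=0, Z=2, W=1) weight 1/1008
  … 87 more
Group by X:
  weight(X=0) = 11/63
  weight(X=1) = 1/6
Total weight = 11/63 + 1/6 = 43/126
P(X=0 | obs) = 11/63 / 43/126 = 22/43
P(X=1 | obs) = 1/6 / 43/126 = 21/43

P(X=0) = 22/43, P(X=1) = 21/43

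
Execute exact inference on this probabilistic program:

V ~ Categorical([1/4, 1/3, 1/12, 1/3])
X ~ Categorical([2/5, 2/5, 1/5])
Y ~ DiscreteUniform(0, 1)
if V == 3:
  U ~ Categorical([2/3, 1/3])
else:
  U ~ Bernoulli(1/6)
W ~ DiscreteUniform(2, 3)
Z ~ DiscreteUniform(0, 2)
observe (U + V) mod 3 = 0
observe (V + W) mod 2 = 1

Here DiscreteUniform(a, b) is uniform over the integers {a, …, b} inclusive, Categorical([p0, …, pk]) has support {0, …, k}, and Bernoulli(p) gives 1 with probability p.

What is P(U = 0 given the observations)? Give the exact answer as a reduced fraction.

P(U = 0 | obs) = 31/32

Enumerate traces; 54 have nonzero weight after conditioning:
  (V=0, X=0, Y=0, U=0, W=3, Z=0) weight 1/144
  (V=0, X=0, Y=0, U=0, W=3, Z=1) weight 1/144
  (V=0, X=0, Y=0, U=0, W=3, Z=2) weight 1/144
  (V=0, X=0, Y=1, U=0, W=3, Z=0) weight 1/144
  (V=0, X=0, Y=1, U=0, W=3, Z=1) weight 1/144
  (V=0, X=0, Y=1, U=0, W=3, Z=2) weight 1/144
  (V=0, X=1, Y=0, U=0, W=3, Z=0) weight 1/144
  (V=0, X=1, Y=0, U=0, W=3, Z=1) weight 1/144
  (V=2, X=0, Y=0, U=1, W=3, Z=0) weight 1/2160
  … 45 more
Group by U:
  weight(U=0) = 31/144
  weight(U=1) = 1/144
Total weight = 31/144 + 1/144 = 2/9
P(U=0 | obs) = 31/144 / 2/9 = 31/32
P(U=1 | obs) = 1/144 / 2/9 = 1/32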